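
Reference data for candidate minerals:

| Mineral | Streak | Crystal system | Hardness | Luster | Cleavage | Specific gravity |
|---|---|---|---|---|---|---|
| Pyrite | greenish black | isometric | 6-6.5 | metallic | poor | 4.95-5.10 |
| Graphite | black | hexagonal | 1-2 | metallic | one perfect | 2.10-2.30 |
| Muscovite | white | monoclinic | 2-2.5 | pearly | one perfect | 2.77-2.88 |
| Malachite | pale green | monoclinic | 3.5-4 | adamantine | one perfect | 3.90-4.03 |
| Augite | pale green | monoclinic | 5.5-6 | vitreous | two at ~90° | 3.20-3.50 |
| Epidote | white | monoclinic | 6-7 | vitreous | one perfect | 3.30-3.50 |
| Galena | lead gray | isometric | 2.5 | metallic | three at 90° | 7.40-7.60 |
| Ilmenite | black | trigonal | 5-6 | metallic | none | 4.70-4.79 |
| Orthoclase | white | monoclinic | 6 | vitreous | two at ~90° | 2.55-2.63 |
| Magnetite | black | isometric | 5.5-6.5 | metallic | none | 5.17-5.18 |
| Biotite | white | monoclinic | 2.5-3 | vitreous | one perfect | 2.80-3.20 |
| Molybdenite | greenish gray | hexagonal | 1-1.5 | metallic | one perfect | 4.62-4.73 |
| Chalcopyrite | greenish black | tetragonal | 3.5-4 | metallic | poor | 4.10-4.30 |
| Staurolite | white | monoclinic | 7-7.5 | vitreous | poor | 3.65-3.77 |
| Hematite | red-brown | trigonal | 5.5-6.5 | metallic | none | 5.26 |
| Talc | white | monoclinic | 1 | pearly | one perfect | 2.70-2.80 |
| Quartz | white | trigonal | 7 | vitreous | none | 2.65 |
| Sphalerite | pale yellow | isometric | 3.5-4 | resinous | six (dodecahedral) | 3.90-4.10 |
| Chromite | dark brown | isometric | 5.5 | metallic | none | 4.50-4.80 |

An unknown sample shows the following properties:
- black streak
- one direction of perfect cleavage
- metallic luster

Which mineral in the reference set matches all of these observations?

Black streak — narrows the field to Graphite, Ilmenite, Magnetite.
One direction of perfect cleavage — Graphite remains.
Metallic luster — all remaining candidates fit.
Only Graphite satisfies all observations.

Graphite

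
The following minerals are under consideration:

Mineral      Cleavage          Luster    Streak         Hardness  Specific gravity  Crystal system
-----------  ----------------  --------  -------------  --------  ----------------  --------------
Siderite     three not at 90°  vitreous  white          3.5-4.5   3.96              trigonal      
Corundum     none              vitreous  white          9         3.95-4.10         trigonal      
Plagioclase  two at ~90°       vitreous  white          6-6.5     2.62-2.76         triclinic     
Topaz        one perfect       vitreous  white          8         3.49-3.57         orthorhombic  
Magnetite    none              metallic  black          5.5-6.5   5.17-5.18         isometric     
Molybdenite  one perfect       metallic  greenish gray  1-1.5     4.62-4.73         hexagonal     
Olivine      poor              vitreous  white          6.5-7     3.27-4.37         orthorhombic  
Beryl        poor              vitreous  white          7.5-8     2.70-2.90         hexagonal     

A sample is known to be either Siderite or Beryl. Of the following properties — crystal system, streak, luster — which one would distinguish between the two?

Crystal system: Siderite trigonal, Beryl hexagonal — these differ.
Streak: both white — shared.
Luster: both vitreous — shared.
Only crystal system differs between Siderite and Beryl among the listed tests.

crystal system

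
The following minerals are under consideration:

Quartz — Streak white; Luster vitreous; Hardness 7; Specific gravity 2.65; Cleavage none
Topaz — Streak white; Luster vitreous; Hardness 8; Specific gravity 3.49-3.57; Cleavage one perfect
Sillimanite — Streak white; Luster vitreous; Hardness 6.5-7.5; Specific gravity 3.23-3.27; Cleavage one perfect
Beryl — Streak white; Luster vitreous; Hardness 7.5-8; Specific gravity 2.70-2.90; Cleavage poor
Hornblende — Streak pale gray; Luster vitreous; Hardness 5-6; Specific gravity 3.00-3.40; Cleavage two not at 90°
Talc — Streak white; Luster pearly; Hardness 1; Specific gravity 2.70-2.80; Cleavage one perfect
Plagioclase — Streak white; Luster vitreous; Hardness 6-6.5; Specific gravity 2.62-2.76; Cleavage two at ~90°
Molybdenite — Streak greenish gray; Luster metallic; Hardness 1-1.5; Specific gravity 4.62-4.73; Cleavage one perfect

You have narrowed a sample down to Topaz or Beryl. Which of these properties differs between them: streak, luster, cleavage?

Streak: both white — identical.
Luster: both vitreous — identical.
Cleavage: Topaz one perfect, Beryl poor — these differ.
Only cleavage differs between Topaz and Beryl among the listed tests.

cleavage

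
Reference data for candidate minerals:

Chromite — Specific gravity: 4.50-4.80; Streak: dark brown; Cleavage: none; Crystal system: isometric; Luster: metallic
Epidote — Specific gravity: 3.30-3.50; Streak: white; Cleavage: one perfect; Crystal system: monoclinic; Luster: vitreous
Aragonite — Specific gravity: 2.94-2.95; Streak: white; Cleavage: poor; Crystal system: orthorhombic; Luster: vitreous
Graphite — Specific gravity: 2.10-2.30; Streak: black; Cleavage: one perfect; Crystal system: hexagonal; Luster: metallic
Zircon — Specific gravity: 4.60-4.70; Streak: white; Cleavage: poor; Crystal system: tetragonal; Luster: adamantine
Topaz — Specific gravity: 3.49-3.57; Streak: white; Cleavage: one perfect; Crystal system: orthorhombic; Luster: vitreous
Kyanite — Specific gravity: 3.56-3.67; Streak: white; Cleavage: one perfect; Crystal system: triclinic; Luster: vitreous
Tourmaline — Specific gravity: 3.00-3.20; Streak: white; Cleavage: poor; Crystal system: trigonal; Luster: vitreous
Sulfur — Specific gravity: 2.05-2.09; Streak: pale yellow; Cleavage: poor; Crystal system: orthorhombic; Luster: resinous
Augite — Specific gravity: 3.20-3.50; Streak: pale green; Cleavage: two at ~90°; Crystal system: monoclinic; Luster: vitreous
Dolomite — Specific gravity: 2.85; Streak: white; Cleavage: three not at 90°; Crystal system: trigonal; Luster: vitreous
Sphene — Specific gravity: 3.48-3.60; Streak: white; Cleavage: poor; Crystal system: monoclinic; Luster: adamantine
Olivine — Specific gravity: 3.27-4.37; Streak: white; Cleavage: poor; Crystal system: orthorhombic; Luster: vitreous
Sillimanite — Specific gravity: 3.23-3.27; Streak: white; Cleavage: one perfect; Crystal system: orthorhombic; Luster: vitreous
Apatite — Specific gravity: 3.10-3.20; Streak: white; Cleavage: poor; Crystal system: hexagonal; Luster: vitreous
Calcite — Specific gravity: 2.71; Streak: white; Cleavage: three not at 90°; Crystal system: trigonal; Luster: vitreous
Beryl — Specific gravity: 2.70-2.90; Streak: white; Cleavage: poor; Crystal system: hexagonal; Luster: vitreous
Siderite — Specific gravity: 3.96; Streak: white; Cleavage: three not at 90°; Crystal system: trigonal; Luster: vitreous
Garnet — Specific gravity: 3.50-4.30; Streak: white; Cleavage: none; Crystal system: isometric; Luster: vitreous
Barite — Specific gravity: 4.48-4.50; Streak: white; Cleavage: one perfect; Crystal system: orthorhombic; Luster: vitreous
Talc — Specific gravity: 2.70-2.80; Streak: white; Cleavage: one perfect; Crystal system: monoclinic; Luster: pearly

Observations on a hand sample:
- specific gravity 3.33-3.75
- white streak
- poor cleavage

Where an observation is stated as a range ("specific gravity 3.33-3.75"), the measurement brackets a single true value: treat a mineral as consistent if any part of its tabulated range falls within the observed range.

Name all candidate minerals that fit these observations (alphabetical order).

Olivine, Sphene

Specific gravity 3.33-3.75 — only Epidote, Topaz, Kyanite, Augite, Sphene, Olivine, Garnet remain.
White streak eliminates Augite.
Poor cleavage — leaves Sphene, Olivine.
Consistent with every observation: Olivine, Sphene.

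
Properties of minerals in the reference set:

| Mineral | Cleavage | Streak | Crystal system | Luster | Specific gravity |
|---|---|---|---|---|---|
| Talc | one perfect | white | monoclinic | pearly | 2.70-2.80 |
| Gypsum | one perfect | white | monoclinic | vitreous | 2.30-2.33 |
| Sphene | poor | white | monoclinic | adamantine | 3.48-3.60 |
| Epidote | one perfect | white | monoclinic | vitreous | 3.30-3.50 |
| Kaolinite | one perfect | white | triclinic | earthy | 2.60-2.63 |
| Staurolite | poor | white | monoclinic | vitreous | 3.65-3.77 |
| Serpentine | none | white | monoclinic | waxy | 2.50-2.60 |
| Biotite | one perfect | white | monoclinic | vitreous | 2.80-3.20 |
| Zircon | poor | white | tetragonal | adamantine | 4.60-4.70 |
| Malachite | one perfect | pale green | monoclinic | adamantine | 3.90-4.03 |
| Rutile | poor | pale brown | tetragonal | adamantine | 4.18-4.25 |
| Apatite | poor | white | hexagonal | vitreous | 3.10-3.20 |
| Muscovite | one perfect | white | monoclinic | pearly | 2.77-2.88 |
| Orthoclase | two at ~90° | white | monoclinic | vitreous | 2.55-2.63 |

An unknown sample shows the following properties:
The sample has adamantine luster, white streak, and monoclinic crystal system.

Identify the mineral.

Sphene

Adamantine luster — Sphene, Zircon, Malachite, Rutile remain.
White streak eliminates Malachite, Rutile.
Monoclinic crystal system eliminates Zircon.
Only Sphene satisfies all observations.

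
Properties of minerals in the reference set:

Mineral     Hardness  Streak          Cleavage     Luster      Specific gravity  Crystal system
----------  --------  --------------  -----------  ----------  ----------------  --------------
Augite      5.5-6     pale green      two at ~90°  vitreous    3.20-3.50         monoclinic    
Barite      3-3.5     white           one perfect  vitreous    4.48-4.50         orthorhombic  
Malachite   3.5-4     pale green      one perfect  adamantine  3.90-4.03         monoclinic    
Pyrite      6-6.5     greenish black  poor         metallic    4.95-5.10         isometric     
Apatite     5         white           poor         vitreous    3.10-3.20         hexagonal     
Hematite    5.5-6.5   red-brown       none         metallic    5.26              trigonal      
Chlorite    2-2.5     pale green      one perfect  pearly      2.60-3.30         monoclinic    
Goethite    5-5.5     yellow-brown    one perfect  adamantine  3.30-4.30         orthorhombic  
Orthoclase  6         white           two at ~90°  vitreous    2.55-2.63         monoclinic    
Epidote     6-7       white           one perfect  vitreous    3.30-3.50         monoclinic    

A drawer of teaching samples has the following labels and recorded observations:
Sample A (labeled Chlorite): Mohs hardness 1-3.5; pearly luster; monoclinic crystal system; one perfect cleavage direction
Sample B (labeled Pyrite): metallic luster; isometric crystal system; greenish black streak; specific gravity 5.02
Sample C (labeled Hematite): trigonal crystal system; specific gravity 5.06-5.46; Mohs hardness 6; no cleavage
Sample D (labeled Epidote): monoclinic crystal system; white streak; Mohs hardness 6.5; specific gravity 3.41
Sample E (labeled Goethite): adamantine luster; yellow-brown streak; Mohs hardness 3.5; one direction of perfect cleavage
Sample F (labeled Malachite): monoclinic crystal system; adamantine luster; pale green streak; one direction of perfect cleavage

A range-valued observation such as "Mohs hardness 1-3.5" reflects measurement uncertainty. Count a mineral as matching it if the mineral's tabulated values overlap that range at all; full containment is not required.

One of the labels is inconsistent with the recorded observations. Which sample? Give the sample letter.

Sample A: all recorded properties match Chlorite.
Sample B: all recorded properties match Pyrite.
Sample C: all recorded properties match Hematite.
Sample D: all recorded properties match Epidote.
Sample E: Mohs hardness 3.5 is outside the reference for Goethite (hardness 5-5.5) — mislabeled.
Sample F: all recorded properties match Malachite.
The mislabeled specimen is E.

E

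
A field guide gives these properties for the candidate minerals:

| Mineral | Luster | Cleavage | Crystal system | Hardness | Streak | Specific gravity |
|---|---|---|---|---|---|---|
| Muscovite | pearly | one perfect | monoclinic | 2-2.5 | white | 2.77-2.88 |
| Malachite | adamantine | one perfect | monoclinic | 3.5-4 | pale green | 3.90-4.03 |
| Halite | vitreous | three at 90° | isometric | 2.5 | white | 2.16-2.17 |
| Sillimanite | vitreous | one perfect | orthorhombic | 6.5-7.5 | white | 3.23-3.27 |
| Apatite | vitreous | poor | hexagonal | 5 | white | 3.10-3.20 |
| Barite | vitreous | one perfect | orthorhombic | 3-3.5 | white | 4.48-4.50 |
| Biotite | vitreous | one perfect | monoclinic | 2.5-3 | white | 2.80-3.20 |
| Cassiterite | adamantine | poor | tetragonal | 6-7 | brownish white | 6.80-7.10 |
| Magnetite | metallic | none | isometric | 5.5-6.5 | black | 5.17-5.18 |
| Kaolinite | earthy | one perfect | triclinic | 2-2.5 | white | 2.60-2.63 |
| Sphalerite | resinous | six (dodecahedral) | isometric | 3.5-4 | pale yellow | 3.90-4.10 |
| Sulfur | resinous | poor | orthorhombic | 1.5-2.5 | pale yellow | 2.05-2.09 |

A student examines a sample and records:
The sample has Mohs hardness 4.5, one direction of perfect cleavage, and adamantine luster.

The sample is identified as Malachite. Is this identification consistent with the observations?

No

Mohs hardness 4.5 — Malachite has hardness 3.5-4; inconsistent.
One direction of perfect cleavage — consistent with Malachite (cleavage one perfect).
Adamantine luster — consistent with Malachite (adamantine luster).
Hardness alone is enough to reject Malachite.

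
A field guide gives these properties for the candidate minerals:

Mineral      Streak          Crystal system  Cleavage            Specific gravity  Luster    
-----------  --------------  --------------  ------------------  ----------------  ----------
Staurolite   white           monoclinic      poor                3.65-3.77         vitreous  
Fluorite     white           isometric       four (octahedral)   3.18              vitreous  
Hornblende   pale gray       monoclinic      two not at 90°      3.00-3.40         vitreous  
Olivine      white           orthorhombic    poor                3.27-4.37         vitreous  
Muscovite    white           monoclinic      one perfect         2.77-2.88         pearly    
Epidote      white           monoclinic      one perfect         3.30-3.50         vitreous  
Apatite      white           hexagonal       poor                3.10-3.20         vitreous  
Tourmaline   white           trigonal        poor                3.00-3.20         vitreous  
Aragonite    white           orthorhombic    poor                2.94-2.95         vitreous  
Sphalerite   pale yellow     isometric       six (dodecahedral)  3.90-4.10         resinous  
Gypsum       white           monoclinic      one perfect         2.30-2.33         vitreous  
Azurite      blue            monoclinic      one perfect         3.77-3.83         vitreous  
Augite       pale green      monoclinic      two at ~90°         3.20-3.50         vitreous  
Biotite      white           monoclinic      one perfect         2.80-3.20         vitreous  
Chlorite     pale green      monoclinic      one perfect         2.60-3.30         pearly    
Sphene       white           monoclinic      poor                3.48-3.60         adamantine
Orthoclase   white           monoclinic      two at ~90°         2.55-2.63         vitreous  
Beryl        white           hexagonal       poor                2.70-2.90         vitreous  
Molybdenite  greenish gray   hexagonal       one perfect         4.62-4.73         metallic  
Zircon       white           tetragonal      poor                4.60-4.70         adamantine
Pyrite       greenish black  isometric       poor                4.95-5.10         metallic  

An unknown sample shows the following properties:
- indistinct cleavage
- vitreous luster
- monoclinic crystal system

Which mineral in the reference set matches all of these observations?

Staurolite

Indistinct cleavage: narrows the field to Staurolite, Olivine, Apatite, Tourmaline, Aragonite, Sphene, Beryl, Zircon, Pyrite.
Vitreous luster rules out Sphene, Zircon, Pyrite.
Monoclinic crystal system: leaves Staurolite.
Only Staurolite satisfies all observations.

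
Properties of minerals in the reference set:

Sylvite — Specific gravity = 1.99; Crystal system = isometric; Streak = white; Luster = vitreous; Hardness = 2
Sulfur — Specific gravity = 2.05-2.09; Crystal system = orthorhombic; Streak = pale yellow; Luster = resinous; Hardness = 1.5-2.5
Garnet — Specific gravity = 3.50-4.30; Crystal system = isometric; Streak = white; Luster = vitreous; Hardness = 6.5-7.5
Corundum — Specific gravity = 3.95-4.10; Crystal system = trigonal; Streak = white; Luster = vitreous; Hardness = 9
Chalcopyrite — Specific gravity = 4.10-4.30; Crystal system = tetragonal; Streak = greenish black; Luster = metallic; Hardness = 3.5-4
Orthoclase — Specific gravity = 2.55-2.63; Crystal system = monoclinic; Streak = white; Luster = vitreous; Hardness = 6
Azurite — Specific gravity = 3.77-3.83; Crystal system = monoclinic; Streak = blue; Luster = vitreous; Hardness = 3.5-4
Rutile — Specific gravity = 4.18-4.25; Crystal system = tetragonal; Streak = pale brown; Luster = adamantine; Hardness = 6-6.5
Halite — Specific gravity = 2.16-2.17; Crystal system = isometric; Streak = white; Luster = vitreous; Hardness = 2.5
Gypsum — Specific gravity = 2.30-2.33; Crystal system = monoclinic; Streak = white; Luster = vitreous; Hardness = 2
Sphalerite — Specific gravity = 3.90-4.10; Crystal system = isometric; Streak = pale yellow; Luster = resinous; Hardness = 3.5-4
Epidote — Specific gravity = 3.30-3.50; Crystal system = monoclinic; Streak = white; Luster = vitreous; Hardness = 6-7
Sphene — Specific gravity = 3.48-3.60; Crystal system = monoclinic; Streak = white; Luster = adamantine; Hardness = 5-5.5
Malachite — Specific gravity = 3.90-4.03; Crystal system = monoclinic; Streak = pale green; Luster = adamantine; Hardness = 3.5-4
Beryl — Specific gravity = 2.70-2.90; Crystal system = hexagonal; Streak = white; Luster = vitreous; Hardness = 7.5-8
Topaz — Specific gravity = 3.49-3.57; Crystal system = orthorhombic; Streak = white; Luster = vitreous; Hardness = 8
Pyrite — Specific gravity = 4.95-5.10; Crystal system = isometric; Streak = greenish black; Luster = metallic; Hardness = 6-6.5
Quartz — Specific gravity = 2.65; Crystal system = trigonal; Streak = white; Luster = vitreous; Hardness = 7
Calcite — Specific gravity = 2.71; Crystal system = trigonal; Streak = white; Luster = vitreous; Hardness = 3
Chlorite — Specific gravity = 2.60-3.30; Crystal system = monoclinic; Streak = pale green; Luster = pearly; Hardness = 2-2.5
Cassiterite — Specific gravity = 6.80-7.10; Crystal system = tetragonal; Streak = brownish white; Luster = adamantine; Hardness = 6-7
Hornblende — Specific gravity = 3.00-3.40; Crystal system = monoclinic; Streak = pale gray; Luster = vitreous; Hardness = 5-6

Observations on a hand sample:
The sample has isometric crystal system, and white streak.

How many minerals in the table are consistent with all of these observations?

Isometric crystal system — Sylvite, Garnet, Halite, Sphalerite, Pyrite remain.
White streak excludes Sphalerite, Pyrite.
The minerals that satisfy all observations are Garnet, Halite, Sylvite.
That is 3 minerals.

3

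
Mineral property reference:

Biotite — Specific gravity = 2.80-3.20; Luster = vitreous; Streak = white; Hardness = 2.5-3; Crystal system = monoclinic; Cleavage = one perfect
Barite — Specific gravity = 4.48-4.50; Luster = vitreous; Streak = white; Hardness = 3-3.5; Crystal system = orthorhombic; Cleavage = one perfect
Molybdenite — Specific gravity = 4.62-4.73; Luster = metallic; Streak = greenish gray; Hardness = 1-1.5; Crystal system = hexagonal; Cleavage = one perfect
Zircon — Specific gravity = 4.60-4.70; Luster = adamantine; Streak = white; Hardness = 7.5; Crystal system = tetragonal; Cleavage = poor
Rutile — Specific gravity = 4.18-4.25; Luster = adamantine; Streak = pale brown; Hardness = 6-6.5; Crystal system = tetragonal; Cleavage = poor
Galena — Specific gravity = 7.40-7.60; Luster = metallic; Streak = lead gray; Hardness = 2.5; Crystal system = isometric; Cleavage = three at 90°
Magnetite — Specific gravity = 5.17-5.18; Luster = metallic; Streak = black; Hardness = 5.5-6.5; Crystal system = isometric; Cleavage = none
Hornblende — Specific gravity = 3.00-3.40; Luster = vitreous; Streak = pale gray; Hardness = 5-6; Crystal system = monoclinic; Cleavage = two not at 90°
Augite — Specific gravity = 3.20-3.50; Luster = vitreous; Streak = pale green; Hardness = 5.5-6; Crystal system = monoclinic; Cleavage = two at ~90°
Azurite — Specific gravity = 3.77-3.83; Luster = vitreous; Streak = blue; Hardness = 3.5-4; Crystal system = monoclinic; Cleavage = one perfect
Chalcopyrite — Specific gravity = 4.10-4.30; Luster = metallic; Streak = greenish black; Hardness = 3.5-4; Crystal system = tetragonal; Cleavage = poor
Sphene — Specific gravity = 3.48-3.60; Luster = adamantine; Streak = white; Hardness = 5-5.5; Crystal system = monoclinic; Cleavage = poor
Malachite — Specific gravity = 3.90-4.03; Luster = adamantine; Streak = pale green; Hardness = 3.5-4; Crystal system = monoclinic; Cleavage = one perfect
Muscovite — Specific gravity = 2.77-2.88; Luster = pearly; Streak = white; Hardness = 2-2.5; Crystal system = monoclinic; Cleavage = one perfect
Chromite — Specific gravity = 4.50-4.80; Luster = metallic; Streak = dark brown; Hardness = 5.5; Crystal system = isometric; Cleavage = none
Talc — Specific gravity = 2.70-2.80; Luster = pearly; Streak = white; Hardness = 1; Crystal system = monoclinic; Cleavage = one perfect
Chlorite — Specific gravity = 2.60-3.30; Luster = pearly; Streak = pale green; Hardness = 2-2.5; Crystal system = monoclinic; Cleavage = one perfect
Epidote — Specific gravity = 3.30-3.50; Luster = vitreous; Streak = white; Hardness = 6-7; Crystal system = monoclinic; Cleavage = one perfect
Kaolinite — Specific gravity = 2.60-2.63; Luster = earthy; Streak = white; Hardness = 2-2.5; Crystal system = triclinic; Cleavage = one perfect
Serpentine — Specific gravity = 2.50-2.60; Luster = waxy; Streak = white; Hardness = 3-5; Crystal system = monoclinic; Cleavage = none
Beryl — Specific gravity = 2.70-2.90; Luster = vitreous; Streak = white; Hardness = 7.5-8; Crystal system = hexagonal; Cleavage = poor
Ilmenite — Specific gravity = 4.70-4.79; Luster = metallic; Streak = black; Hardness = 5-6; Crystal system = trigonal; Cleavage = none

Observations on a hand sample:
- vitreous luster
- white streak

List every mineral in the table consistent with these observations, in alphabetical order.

Barite, Beryl, Biotite, Epidote

Vitreous luster — only Biotite, Barite, Hornblende, Augite, Azurite, Epidote, Beryl remain.
White streak rules out Hornblende, Augite, Azurite.
The minerals that satisfy all observations are Barite, Beryl, Biotite, Epidote.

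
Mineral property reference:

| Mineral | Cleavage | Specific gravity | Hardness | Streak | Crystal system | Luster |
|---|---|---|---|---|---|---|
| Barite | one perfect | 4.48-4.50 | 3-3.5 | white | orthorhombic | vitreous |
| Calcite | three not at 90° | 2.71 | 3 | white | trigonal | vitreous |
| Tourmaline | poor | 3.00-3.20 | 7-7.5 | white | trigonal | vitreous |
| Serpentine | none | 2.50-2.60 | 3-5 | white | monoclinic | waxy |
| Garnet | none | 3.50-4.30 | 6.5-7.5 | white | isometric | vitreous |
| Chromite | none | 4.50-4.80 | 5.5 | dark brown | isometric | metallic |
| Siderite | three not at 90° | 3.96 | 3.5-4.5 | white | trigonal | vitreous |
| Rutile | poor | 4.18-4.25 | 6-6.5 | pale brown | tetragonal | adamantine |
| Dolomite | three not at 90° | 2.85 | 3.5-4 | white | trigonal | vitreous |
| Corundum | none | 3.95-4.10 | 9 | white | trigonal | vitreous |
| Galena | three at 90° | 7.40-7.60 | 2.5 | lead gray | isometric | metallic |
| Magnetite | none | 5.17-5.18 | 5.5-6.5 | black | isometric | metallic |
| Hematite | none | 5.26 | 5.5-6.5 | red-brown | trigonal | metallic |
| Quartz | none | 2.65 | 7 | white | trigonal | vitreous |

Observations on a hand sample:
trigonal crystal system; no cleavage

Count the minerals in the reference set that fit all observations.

Trigonal crystal system: leaves Calcite, Tourmaline, Siderite, Dolomite, Corundum, Hematite, Quartz.
No cleavage: narrows the field to Corundum, Hematite, Quartz.
The minerals that satisfy all observations are Corundum, Hematite, Quartz.
That is 3 minerals.

3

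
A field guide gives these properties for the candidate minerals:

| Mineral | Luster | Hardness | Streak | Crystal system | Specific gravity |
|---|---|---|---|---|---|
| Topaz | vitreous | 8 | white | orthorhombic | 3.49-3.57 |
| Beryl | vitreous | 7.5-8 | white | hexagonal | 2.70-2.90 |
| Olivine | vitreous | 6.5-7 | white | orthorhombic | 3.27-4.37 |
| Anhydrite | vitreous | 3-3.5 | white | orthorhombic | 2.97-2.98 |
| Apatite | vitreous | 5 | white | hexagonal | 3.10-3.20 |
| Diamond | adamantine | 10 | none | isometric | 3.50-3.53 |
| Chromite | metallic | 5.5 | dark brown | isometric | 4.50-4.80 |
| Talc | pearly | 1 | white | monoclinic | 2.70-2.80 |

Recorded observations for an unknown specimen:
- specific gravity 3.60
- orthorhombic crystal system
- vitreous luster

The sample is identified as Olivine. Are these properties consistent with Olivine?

Consistent

Specific gravity 3.60 — is consistent with Olivine (SG 3.27-4.37).
Orthorhombic crystal system — is consistent with Olivine (orthorhombic system).
Vitreous luster — is consistent with Olivine (vitreous luster).
Every observed property is compatible with the reference values for Olivine.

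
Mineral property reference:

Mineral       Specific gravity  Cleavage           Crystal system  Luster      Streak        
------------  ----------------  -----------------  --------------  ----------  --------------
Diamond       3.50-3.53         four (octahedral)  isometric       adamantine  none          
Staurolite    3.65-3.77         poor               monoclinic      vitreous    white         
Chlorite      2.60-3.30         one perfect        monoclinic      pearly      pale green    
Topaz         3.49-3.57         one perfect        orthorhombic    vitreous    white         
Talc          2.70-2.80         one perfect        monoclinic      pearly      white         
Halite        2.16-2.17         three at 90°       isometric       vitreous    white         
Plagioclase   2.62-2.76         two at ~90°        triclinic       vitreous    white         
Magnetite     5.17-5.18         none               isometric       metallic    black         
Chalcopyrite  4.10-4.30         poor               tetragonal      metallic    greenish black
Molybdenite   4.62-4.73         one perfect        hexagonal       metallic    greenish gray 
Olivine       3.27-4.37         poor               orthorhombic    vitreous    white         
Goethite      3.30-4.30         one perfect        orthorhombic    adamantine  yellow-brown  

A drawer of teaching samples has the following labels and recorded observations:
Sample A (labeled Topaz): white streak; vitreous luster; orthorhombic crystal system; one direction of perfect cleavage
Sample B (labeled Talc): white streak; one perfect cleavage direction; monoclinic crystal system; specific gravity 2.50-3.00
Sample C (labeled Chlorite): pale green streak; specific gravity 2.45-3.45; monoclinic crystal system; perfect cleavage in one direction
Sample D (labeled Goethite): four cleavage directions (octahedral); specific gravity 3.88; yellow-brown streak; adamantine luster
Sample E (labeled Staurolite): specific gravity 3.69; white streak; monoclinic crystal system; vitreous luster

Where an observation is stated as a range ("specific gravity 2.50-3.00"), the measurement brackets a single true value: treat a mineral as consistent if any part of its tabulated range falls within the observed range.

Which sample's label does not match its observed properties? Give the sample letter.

Sample A: all recorded properties match Topaz.
Sample B: all recorded properties match Talc.
Sample C: all recorded properties match Chlorite.
Sample D: Goethite has cleavage one perfect, but the record shows four cleavage directions (octahedral) — this label is wrong.
Sample E: all recorded properties match Staurolite.
The mislabeled specimen is D.

D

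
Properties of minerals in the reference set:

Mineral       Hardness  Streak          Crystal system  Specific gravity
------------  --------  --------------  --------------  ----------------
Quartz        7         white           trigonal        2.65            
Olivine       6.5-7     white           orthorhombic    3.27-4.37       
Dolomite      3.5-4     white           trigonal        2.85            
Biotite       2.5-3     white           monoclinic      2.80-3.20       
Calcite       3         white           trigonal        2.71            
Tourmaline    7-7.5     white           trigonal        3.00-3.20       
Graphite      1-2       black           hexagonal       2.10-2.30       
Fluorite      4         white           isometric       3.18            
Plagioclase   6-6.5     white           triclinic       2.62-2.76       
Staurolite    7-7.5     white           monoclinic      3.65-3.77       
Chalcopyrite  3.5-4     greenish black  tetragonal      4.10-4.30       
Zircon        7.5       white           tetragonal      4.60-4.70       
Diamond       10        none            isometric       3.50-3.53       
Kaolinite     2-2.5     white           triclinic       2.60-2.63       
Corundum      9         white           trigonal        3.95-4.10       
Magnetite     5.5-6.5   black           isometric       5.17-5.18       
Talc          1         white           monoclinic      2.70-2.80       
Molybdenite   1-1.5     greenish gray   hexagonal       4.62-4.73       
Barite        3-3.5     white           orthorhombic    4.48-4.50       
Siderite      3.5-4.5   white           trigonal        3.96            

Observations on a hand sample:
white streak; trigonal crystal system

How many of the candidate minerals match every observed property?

White streak rules out Graphite, Chalcopyrite, Diamond, Magnetite, Molybdenite.
Trigonal crystal system — leaves Quartz, Dolomite, Calcite, Tourmaline, Corundum, Siderite.
The minerals that satisfy all observations are Calcite, Corundum, Dolomite, Quartz, Siderite, Tourmaline.
That is 6 minerals.

6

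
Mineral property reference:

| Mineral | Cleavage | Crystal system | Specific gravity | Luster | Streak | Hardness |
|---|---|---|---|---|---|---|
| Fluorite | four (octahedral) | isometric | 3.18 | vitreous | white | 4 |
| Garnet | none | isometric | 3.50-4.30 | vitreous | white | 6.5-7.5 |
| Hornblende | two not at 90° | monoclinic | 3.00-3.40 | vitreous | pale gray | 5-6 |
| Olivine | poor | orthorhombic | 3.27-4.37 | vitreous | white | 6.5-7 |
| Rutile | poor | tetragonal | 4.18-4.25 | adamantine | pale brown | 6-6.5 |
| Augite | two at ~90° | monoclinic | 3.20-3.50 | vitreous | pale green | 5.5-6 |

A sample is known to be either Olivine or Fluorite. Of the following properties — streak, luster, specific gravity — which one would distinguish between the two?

specific gravity

Streak: both white — identical.
Luster: both vitreous — identical.
Specific gravity: Olivine 3.27-4.37, Fluorite 3.18 — these differ.
Only specific gravity differs between Olivine and Fluorite among the listed tests.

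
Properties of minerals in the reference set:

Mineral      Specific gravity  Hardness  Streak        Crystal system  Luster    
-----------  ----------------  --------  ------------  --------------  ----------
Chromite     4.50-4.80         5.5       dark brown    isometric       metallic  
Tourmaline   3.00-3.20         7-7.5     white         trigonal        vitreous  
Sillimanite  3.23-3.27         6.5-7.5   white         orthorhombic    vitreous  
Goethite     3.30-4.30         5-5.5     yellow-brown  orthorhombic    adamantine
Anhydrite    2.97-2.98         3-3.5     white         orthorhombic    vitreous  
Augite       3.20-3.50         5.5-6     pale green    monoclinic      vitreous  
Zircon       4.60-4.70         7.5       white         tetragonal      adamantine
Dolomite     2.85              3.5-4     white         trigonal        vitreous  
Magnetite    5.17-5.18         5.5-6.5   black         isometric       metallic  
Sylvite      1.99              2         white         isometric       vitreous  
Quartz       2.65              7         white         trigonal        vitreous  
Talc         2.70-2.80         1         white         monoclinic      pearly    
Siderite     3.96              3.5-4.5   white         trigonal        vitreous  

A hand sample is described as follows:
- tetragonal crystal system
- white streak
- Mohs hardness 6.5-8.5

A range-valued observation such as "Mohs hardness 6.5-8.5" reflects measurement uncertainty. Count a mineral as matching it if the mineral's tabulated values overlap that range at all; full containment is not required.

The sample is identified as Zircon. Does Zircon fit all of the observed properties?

Tetragonal crystal system — is consistent with Zircon (tetragonal system).
White streak — is consistent with Zircon (white streak).
Mohs hardness 6.5-8.5 — is consistent with Zircon (hardness 7.5).
Every observed property is compatible with the reference values for Zircon.

Yes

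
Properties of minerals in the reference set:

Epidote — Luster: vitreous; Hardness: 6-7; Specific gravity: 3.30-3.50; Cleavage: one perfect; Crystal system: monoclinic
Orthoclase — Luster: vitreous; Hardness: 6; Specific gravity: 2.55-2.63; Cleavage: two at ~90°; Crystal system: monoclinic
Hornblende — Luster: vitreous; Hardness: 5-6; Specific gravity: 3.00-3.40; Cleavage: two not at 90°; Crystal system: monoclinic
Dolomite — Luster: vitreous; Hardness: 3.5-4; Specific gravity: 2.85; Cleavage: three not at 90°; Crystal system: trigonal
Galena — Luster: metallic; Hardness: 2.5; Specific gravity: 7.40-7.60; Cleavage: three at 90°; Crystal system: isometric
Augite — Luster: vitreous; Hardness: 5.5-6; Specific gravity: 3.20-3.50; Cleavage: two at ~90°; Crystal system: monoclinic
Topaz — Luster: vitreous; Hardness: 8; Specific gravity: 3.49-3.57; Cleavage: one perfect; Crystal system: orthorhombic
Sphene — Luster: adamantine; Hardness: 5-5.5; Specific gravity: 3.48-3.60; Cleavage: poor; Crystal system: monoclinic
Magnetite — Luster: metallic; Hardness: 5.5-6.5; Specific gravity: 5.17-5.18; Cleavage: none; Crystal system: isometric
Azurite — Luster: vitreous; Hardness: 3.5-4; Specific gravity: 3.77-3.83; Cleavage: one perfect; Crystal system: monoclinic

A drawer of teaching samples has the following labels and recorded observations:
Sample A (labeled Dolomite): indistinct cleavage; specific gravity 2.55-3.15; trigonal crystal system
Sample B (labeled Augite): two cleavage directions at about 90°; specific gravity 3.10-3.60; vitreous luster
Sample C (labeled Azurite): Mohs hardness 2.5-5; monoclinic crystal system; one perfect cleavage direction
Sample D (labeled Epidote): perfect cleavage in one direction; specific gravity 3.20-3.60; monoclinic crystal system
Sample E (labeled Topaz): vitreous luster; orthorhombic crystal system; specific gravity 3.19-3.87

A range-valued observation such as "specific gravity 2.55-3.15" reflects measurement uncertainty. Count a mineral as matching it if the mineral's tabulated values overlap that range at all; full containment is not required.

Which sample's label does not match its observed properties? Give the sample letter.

A

Sample A: indistinct cleavage is outside the reference for Dolomite (cleavage three not at 90°) — mislabeled.
Sample B: all recorded properties match Augite.
Sample C: all recorded properties match Azurite.
Sample D: all recorded properties match Epidote.
Sample E: all recorded properties match Topaz.
Sample A is the mislabeled one.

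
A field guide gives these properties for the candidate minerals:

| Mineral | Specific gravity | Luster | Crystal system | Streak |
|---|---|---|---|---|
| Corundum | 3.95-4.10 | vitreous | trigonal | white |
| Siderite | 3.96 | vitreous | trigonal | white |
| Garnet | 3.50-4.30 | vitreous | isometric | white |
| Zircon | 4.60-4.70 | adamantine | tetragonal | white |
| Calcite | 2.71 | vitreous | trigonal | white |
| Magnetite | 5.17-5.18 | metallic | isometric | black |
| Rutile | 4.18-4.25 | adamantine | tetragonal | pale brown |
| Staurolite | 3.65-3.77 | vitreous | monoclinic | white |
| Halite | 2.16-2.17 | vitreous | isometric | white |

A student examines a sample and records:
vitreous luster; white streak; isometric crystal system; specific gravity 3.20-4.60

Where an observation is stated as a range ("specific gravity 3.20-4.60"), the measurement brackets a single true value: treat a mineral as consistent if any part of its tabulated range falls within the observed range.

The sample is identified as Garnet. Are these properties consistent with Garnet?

Yes

Vitreous luster — matches Garnet (vitreous luster).
White streak — matches Garnet (white streak).
Isometric crystal system — matches Garnet (isometric system).
Specific gravity 3.20-4.60 — matches Garnet (SG 3.50-4.30).
Nothing contradicts Garnet.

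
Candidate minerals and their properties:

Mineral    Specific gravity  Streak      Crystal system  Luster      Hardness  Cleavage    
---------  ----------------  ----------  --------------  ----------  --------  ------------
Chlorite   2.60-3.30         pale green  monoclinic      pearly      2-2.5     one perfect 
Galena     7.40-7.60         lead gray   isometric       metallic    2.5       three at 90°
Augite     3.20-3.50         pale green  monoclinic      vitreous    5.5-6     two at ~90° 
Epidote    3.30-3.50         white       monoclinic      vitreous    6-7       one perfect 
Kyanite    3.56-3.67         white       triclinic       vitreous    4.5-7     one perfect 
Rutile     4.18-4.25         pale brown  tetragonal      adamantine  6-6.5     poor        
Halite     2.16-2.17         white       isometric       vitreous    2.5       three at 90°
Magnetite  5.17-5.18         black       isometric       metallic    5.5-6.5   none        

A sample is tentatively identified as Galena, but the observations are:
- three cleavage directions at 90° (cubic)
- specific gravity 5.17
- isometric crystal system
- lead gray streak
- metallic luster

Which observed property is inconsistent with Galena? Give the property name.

specific gravity

Three cleavage directions at 90° (cubic): Galena has cleavage three at 90° — consistent.
Specific gravity 5.17: Galena has SG 7.40-7.60 — outside the reference range.
Isometric crystal system: Galena has isometric system — consistent.
Lead gray streak: Galena has lead gray streak — consistent.
Metallic luster: Galena has metallic luster — consistent.
The specific gravity is the one property that does not fit.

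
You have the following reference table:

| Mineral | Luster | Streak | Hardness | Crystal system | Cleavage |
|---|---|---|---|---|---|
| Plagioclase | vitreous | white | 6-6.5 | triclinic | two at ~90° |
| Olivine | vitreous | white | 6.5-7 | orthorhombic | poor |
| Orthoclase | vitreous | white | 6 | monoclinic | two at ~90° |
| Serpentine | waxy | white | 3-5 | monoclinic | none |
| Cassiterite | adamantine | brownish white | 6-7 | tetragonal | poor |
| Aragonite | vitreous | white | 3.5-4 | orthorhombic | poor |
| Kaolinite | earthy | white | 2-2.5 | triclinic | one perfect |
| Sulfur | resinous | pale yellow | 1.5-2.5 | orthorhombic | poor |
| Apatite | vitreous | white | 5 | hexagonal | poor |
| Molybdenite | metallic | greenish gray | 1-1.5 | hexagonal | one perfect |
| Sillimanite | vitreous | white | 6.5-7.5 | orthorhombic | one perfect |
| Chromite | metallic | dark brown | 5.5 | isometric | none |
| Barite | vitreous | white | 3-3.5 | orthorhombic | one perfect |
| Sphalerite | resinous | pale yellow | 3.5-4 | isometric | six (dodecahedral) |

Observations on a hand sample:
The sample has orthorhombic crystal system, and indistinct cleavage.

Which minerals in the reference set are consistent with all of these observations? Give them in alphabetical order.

Orthorhombic crystal system — leaves Olivine, Aragonite, Sulfur, Sillimanite, Barite.
Indistinct cleavage eliminates Sillimanite, Barite.
Consistent with every observation: Aragonite, Olivine, Sulfur.

Aragonite, Olivine, Sulfur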